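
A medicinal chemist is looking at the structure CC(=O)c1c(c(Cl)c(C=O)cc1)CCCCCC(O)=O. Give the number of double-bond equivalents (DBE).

Molecular formula: C15H17ClO4.
DoU = (2C + 2 + N − H − X) / 2, where X is the halogen count and O/S are ignored.
    = (2·15 + 2 + 0 − 17 − 1) / 2 = 14 / 2 = 7.

7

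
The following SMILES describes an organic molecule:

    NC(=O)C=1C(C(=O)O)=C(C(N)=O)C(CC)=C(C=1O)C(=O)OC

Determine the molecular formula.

C13H14N2O7

Walk through each heavy atom and fill implicit hydrogens from standard valence (C 4, N 3, O 2, S 2, halogen 1):
  atom 1: N, bond orders sum to 1 (valence 3) → 2 H
  atom 2: C, bond orders sum to 4 (valence 4) → 0 H
  atom 3: O, bond orders sum to 2 (valence 2) → 0 H
  atom 4: C, bond orders sum to 4 (valence 4) → 0 H
  atom 5: C, bond orders sum to 4 (valence 4) → 0 H
  atom 6: C, bond orders sum to 4 (valence 4) → 0 H
  atom 7: O, bond orders sum to 2 (valence 2) → 0 H
  atom 8: O, bond orders sum to 1 (valence 2) → 1 H
  atom 9: C, bond orders sum to 4 (valence 4) → 0 H
  atom 10: C, bond orders sum to 4 (valence 4) → 0 H
  atom 11: N, bond orders sum to 1 (valence 3) → 2 H
  atom 12: O, bond orders sum to 2 (valence 2) → 0 H
  atom 13: C, bond orders sum to 4 (valence 4) → 0 H
  atom 14: C, bond orders sum to 2 (valence 4) → 2 H
  atom 15: C, bond orders sum to 1 (valence 4) → 3 H
  atom 16: C, bond orders sum to 4 (valence 4) → 0 H
  atom 17: C, bond orders sum to 4 (valence 4) → 0 H
  atom 18: O, bond orders sum to 1 (valence 2) → 1 H
  atom 19: C, bond orders sum to 4 (valence 4) → 0 H
  atom 20: O, bond orders sum to 2 (valence 2) → 0 H
  atom 21: O, bond orders sum to 2 (valence 2) → 0 H
  atom 22: C, bond orders sum to 1 (valence 4) → 3 H
Totals → C:13, H:14, N:2, O:7.
In Hill order: C13H14N2O7.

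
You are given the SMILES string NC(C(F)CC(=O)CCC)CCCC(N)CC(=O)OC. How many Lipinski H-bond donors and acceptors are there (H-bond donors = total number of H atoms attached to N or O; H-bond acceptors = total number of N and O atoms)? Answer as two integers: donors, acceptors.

4, 5

Donors: find every N or O and count the H atoms it carries.
  atom 1 (N): bond orders sum to 1 → 2 H
  atom 7 (O): bond orders sum to 2 → 0 H
  atom 15 (N): bond orders sum to 1 → 2 H
  atom 18 (O): bond orders sum to 2 → 0 H
  atom 19 (O): bond orders sum to 2 → 0 H
Lipinski HBD = 4.
Acceptors: N atoms = 2, O atoms = 3 → HBA = 5.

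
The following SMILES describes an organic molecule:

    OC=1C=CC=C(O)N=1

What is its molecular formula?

Walk through each heavy atom and fill implicit hydrogens from standard valence (C 4, N 3, O 2, S 2, halogen 1):
  atom 1: O, bond orders sum to 1 (valence 2) → 1 H
  atom 2: C, bond orders sum to 4 (valence 4) → 0 H
  atom 3: C, bond orders sum to 3 (valence 4) → 1 H
  atom 4: C, bond orders sum to 3 (valence 4) → 1 H
  atom 5: C, bond orders sum to 3 (valence 4) → 1 H
  atom 6: C, bond orders sum to 4 (valence 4) → 0 H
  atom 7: O, bond orders sum to 1 (valence 2) → 1 H
  atom 8: N, bond orders sum to 3 (valence 3) → 0 H
Totals → C:5, H:5, N:1, O:2.
In Hill order: C5H5NO2.

C5H5NO2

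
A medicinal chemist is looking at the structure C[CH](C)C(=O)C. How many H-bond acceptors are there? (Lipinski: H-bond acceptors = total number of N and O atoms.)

1

N atoms: 0; O atoms: 1.
Lipinski HBA = 0 + 1 = 1.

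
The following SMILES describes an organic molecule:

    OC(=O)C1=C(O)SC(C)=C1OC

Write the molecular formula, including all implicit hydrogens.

Walk through each heavy atom and fill implicit hydrogens from standard valence (C 4, N 3, O 2, S 2, halogen 1):
  atom 1: O, bond orders sum to 1 (valence 2) → 1 H
  atom 2: C, bond orders sum to 4 (valence 4) → 0 H
  atom 3: O, bond orders sum to 2 (valence 2) → 0 H
  atom 4: C, bond orders sum to 4 (valence 4) → 0 H
  atom 5: C, bond orders sum to 4 (valence 4) → 0 H
  atom 6: O, bond orders sum to 1 (valence 2) → 1 H
  atom 7: S, bond orders sum to 2 (valence 2) → 0 H
  atom 8: C, bond orders sum to 4 (valence 4) → 0 H
  atom 9: C, bond orders sum to 1 (valence 4) → 3 H
  atom 10: C, bond orders sum to 4 (valence 4) → 0 H
  atom 11: O, bond orders sum to 2 (valence 2) → 0 H
  atom 12: C, bond orders sum to 1 (valence 4) → 3 H
Totals → C:7, H:8, O:4, S:1.

C7H8O4S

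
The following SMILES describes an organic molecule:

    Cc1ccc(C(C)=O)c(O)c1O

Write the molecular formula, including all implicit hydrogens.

Walk through each heavy atom and fill implicit hydrogens from standard valence (C 4, N 3, O 2, S 2, halogen 1); for lowercase aromatic atoms, an aromatic c carries 1 H when it has two neighbours and 0 H with three, and aromatic n carries 0 H:
  atom 1: C, bond orders sum to 1 (valence 4) → 3 H
  atom 2: aromatic c, 3 neighbours → 0 H
  atom 3: aromatic c, 2 neighbours → 1 H
  atom 4: aromatic c, 2 neighbours → 1 H
  atom 5: aromatic c, 3 neighbours → 0 H
  atom 6: C, bond orders sum to 4 (valence 4) → 0 H
  atom 7: C, bond orders sum to 1 (valence 4) → 3 H
  atom 8: O, bond orders sum to 2 (valence 2) → 0 H
  atom 9: aromatic c, 3 neighbours → 0 H
  atom 10: O, bond orders sum to 1 (valence 2) → 1 H
  atom 11: aromatic c, 3 neighbours → 0 H
  atom 12: O, bond orders sum to 1 (valence 2) → 1 H
Totals → C:9, H:10, O:3.

C9H10O3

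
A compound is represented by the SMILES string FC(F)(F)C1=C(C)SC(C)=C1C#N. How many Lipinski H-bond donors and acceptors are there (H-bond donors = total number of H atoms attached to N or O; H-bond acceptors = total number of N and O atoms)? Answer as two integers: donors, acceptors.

Donors: find every N or O and count the H atoms it carries.
  atom 13 (N): bond orders sum to 3 → 0 H
Lipinski HBD = 0.
Acceptors: N atoms = 1, O atoms = 0 → HBA = 1.

0, 1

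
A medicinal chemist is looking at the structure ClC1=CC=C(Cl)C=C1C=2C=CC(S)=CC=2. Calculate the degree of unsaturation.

Molecular formula: C12H8Cl2S.
DoU = (2C + 2 + N − H − X) / 2, where X is the halogen count and O/S are ignored.
    = (2·12 + 2 + 0 − 8 − 2) / 2 = 16 / 2 = 8.

8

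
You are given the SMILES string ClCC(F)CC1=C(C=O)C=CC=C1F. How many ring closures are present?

In SMILES, each pair of matching ring-closure digits denotes one ring-closing bond; the number of such bonds equals the number of independent rings.
Ring-closure bonds here: 1.

1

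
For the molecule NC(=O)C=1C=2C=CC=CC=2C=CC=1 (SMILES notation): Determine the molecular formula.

Walk through each heavy atom and fill implicit hydrogens from standard valence (C 4, N 3, O 2, S 2, halogen 1):
  atom 1: N, bond orders sum to 1 (valence 3) → 2 H
  atom 2: C, bond orders sum to 4 (valence 4) → 0 H
  atom 3: O, bond orders sum to 2 (valence 2) → 0 H
  atom 4: C, bond orders sum to 4 (valence 4) → 0 H
  atom 5: C, bond orders sum to 4 (valence 4) → 0 H
  atom 6: C, bond orders sum to 3 (valence 4) → 1 H
  atom 7: C, bond orders sum to 3 (valence 4) → 1 H
  atom 8: C, bond orders sum to 3 (valence 4) → 1 H
  atom 9: C, bond orders sum to 3 (valence 4) → 1 H
  atom 10: C, bond orders sum to 4 (valence 4) → 0 H
  atom 11: C, bond orders sum to 3 (valence 4) → 1 H
  atom 12: C, bond orders sum to 3 (valence 4) → 1 H
  atom 13: C, bond orders sum to 3 (valence 4) → 1 H
Totals → C:11, H:9, N:1, O:1.

C11H9NO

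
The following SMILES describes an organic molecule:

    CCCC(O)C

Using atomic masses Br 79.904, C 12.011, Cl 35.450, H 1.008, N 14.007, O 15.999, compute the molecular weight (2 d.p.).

First, the molecular formula is C5H12O (counting implicit H from valence).
  C: 5 × 12.011 = 60.055
  H: 12 × 1.008 = 12.096
  O: 1 × 15.999 = 15.999
Sum: 5×12.011 + 12×1.008 + 1×15.999 = 88.150 → 88.15 g/mol.

88.15 g/mol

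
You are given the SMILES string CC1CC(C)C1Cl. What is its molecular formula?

Walk through each heavy atom and fill implicit hydrogens from standard valence (C 4, N 3, O 2, S 2, halogen 1):
  atom 1: C, bond orders sum to 1 (valence 4) → 3 H
  atom 2: C, bond orders sum to 3 (valence 4) → 1 H
  atom 3: C, bond orders sum to 2 (valence 4) → 2 H
  atom 4: C, bond orders sum to 3 (valence 4) → 1 H
  atom 5: C, bond orders sum to 1 (valence 4) → 3 H
  atom 6: C, bond orders sum to 3 (valence 4) → 1 H
  atom 7: Cl (halogen, monovalent) → 0 H
Totals → C:6, H:11, Cl:1.

C6H11Cl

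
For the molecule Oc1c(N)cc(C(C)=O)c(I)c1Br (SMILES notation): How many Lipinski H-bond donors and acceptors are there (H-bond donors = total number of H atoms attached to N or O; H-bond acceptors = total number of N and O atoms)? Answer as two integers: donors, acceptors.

3, 3

Donors: find every N or O and count the H atoms it carries.
  atom 1 (O): bond orders sum to 1 → 1 H
  atom 4 (N): bond orders sum to 1 → 2 H
  atom 9 (O): bond orders sum to 2 → 0 H
Lipinski HBD = 3.
Acceptors: N atoms = 1, O atoms = 2 → HBA = 3.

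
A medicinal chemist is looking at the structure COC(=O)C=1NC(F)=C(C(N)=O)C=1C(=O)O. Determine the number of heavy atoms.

Every atom symbol written in the SMILES (organic subset) is one heavy atom; implicit H are not written.
Heavy atoms by element → C:8, F:1, N:2, O:5.
Total: 16.

16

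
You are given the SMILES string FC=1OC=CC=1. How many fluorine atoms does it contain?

Scan the SMILES for F atoms (remember two-letter symbols like Cl and Br are single atoms).
Fluorine count: 1.

1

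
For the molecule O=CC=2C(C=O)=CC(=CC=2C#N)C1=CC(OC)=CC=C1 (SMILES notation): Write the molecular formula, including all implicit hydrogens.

C16H11NO3

Walk through each heavy atom and fill implicit hydrogens from standard valence (C 4, N 3, O 2, S 2, halogen 1):
  atom 1: O, bond orders sum to 2 (valence 2) → 0 H
  atom 2: C, bond orders sum to 3 (valence 4) → 1 H
  atom 3: C, bond orders sum to 4 (valence 4) → 0 H
  atom 4: C, bond orders sum to 4 (valence 4) → 0 H
  atom 5: C, bond orders sum to 3 (valence 4) → 1 H
  atom 6: O, bond orders sum to 2 (valence 2) → 0 H
  atom 7: C, bond orders sum to 3 (valence 4) → 1 H
  atom 8: C, bond orders sum to 4 (valence 4) → 0 H
  atom 9: C, bond orders sum to 3 (valence 4) → 1 H
  atom 10: C, bond orders sum to 4 (valence 4) → 0 H
  atom 11: C, bond orders sum to 4 (valence 4) → 0 H
  atom 12: N, bond orders sum to 3 (valence 3) → 0 H
  atom 13: C, bond orders sum to 4 (valence 4) → 0 H
  atom 14: C, bond orders sum to 3 (valence 4) → 1 H
  atom 15: C, bond orders sum to 4 (valence 4) → 0 H
  atom 16: O, bond orders sum to 2 (valence 2) → 0 H
  atom 17: C, bond orders sum to 1 (valence 4) → 3 H
  atom 18: C, bond orders sum to 3 (valence 4) → 1 H
  atom 19: C, bond orders sum to 3 (valence 4) → 1 H
  atom 20: C, bond orders sum to 3 (valence 4) → 1 H
Totals → C:16, H:11, N:1, O:3.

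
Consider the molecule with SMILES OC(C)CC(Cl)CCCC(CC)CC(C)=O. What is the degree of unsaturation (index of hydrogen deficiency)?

1

Molecular formula: C13H25ClO2.
DoU = (2C + 2 + N − H − X) / 2, where X is the halogen count and O/S are ignored.
    = (2·13 + 2 + 0 − 25 − 1) / 2 = 2 / 2 = 1.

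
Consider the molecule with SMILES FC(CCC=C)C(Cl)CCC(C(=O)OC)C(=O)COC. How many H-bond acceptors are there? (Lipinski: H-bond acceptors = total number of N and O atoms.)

4

N atoms: 0; O atoms: 4.
Lipinski HBA = 0 + 4 = 4.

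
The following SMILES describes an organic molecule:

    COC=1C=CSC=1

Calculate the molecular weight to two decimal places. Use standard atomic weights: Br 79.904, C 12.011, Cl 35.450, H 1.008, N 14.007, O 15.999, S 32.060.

First, the molecular formula is C5H6OS (counting implicit H from valence).
  C: 5 × 12.011 = 60.055
  H: 6 × 1.008 = 6.048
  O: 1 × 15.999 = 15.999
  S: 1 × 32.060 = 32.060
Sum: 5×12.011 + 6×1.008 + 1×15.999 + 1×32.060 = 114.162 → 114.16 g/mol.

114.16 g/mol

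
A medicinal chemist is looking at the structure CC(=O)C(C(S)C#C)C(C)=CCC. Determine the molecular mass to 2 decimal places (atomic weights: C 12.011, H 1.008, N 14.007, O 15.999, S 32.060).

196.31 g/mol

First, the molecular formula is C11H16OS (counting implicit H from valence).
  C: 11 × 12.011 = 132.121
  H: 16 × 1.008 = 16.128
  O: 1 × 15.999 = 15.999
  S: 1 × 32.060 = 32.060
Sum: 11×12.011 + 16×1.008 + 1×15.999 + 1×32.060 = 196.308 → 196.31 g/mol.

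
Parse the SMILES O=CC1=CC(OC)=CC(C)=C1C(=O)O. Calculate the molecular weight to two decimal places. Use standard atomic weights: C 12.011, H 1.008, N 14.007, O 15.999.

First, the molecular formula is C10H10O4 (counting implicit H from valence).
  C: 10 × 12.011 = 120.110
  H: 10 × 1.008 = 10.080
  O: 4 × 15.999 = 63.996
Sum: 10×12.011 + 10×1.008 + 4×15.999 = 194.186 → 194.19 g/mol.

194.19 g/mol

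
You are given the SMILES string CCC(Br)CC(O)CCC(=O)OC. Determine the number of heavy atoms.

13

Every atom symbol written in the SMILES (organic subset) is one heavy atom; implicit H are not written.
Heavy atoms by element → Br:1, C:9, O:3.
Total: 13.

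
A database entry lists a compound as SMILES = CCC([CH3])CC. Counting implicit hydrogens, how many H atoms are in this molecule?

Walk through each heavy atom and fill implicit hydrogens from standard valence (C 4, N 3, O 2, S 2, halogen 1):
  atom 1: C, bond orders sum to 1 (valence 4) → 3 H
  atom 2: C, bond orders sum to 2 (valence 4) → 2 H
  atom 3: C, bond orders sum to 3 (valence 4) → 1 H
  atom 4: C with explicit H count 3
  atom 5: C, bond orders sum to 2 (valence 4) → 2 H
  atom 6: C, bond orders sum to 1 (valence 4) → 3 H
Total hydrogens: 14.

14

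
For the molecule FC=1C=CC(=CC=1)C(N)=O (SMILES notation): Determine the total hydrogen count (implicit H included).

Walk through each heavy atom and fill implicit hydrogens from standard valence (C 4, N 3, O 2, S 2, halogen 1):
  atom 1: F (halogen, monovalent) → 0 H
  atom 2: C, bond orders sum to 4 (valence 4) → 0 H
  atom 3: C, bond orders sum to 3 (valence 4) → 1 H
  atom 4: C, bond orders sum to 3 (valence 4) → 1 H
  atom 5: C, bond orders sum to 4 (valence 4) → 0 H
  atom 6: C, bond orders sum to 3 (valence 4) → 1 H
  atom 7: C, bond orders sum to 3 (valence 4) → 1 H
  atom 8: C, bond orders sum to 4 (valence 4) → 0 H
  atom 9: N, bond orders sum to 1 (valence 3) → 2 H
  atom 10: O, bond orders sum to 2 (valence 2) → 0 H
Total hydrogens: 6.

6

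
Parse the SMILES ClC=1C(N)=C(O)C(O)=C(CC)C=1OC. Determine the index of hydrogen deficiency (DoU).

4

Molecular formula: C9H12ClNO3.
DoU = (2C + 2 + N − H − X) / 2, where X is the halogen count and O/S are ignored.
    = (2·9 + 2 + 1 − 12 − 1) / 2 = 8 / 2 = 4.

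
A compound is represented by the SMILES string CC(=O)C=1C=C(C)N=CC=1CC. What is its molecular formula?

Walk through each heavy atom and fill implicit hydrogens from standard valence (C 4, N 3, O 2, S 2, halogen 1):
  atom 1: C, bond orders sum to 1 (valence 4) → 3 H
  atom 2: C, bond orders sum to 4 (valence 4) → 0 H
  atom 3: O, bond orders sum to 2 (valence 2) → 0 H
  atom 4: C, bond orders sum to 4 (valence 4) → 0 H
  atom 5: C, bond orders sum to 3 (valence 4) → 1 H
  atom 6: C, bond orders sum to 4 (valence 4) → 0 H
  atom 7: C, bond orders sum to 1 (valence 4) → 3 H
  atom 8: N, bond orders sum to 3 (valence 3) → 0 H
  atom 9: C, bond orders sum to 3 (valence 4) → 1 H
  atom 10: C, bond orders sum to 4 (valence 4) → 0 H
  atom 11: C, bond orders sum to 2 (valence 4) → 2 H
  atom 12: C, bond orders sum to 1 (valence 4) → 3 H
Totals → C:10, H:13, N:1, O:1.

C10H13NO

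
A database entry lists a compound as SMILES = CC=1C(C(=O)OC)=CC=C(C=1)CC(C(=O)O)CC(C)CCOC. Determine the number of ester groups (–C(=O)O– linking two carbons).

The ester motif appears at heavy-atom position 4 in the SMILES.
Other groups present: 1 carboxylic acid, 1 ether.
Ester count: 1.

1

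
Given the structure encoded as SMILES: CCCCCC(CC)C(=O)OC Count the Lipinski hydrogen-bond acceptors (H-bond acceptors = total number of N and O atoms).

N atoms: 0; O atoms: 2.
Lipinski HBA = 0 + 2 = 2.

2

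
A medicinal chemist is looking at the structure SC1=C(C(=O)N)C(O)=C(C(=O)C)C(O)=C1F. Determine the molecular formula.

Walk through each heavy atom and fill implicit hydrogens from standard valence (C 4, N 3, O 2, S 2, halogen 1):
  atom 1: S, bond orders sum to 1 (valence 2) → 1 H
  atom 2: C, bond orders sum to 4 (valence 4) → 0 H
  atom 3: C, bond orders sum to 4 (valence 4) → 0 H
  atom 4: C, bond orders sum to 4 (valence 4) → 0 H
  atom 5: O, bond orders sum to 2 (valence 2) → 0 H
  atom 6: N, bond orders sum to 1 (valence 3) → 2 H
  atom 7: C, bond orders sum to 4 (valence 4) → 0 H
  atom 8: O, bond orders sum to 1 (valence 2) → 1 H
  atom 9: C, bond orders sum to 4 (valence 4) → 0 H
  atom 10: C, bond orders sum to 4 (valence 4) → 0 H
  atom 11: O, bond orders sum to 2 (valence 2) → 0 H
  atom 12: C, bond orders sum to 1 (valence 4) → 3 H
  atom 13: C, bond orders sum to 4 (valence 4) → 0 H
  atom 14: O, bond orders sum to 1 (valence 2) → 1 H
  atom 15: C, bond orders sum to 4 (valence 4) → 0 H
  atom 16: F (halogen, monovalent) → 0 H
Totals → C:9, H:8, F:1, N:1, O:4, S:1.
In Hill order: C9H8FNO4S.

C9H8FNO4S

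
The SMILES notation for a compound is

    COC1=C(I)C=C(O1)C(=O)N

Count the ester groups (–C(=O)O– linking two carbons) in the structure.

0

Scan the SMILES for the ester motif — none present.
Groups that are present: 1 amide, 1 ether.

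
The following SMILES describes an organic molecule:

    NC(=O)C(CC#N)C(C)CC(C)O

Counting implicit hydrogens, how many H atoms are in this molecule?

Walk through each heavy atom and fill implicit hydrogens from standard valence (C 4, N 3, O 2, S 2, halogen 1):
  atom 1: N, bond orders sum to 1 (valence 3) → 2 H
  atom 2: C, bond orders sum to 4 (valence 4) → 0 H
  atom 3: O, bond orders sum to 2 (valence 2) → 0 H
  atom 4: C, bond orders sum to 3 (valence 4) → 1 H
  atom 5: C, bond orders sum to 2 (valence 4) → 2 H
  atom 6: C, bond orders sum to 4 (valence 4) → 0 H
  atom 7: N, bond orders sum to 3 (valence 3) → 0 H
  atom 8: C, bond orders sum to 3 (valence 4) → 1 H
  atom 9: C, bond orders sum to 1 (valence 4) → 3 H
  atom 10: C, bond orders sum to 2 (valence 4) → 2 H
  atom 11: C, bond orders sum to 3 (valence 4) → 1 H
  atom 12: C, bond orders sum to 1 (valence 4) → 3 H
  atom 13: O, bond orders sum to 1 (valence 2) → 1 H
Total hydrogens: 16.

16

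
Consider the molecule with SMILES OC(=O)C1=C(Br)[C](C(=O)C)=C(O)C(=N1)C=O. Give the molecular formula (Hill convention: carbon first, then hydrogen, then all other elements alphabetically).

C9H6BrNO5

Walk through each heavy atom and fill implicit hydrogens from standard valence (C 4, N 3, O 2, S 2, halogen 1):
  atom 1: O, bond orders sum to 1 (valence 2) → 1 H
  atom 2: C, bond orders sum to 4 (valence 4) → 0 H
  atom 3: O, bond orders sum to 2 (valence 2) → 0 H
  atom 4: C, bond orders sum to 4 (valence 4) → 0 H
  atom 5: C, bond orders sum to 4 (valence 4) → 0 H
  atom 6: Br (halogen, monovalent) → 0 H
  atom 7: C with explicit H count 0
  atom 8: C, bond orders sum to 4 (valence 4) → 0 H
  atom 9: O, bond orders sum to 2 (valence 2) → 0 H
  atom 10: C, bond orders sum to 1 (valence 4) → 3 H
  atom 11: C, bond orders sum to 4 (valence 4) → 0 H
  atom 12: O, bond orders sum to 1 (valence 2) → 1 H
  atom 13: C, bond orders sum to 4 (valence 4) → 0 H
  atom 14: N, bond orders sum to 3 (valence 3) → 0 H
  atom 15: C, bond orders sum to 3 (valence 4) → 1 H
  atom 16: O, bond orders sum to 2 (valence 2) → 0 H
Totals → C:9, H:6, Br:1, N:1, O:5.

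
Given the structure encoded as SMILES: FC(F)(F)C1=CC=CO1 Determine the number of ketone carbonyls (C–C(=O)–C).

0

Scan the SMILES for the ketone motif — none present.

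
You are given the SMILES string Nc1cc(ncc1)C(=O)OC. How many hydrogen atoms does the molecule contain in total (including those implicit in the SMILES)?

8

Walk through each heavy atom and fill implicit hydrogens from standard valence (C 4, N 3, O 2, S 2, halogen 1); for lowercase aromatic atoms, an aromatic c carries 1 H when it has two neighbours and 0 H with three, and aromatic n carries 0 H:
  atom 1: N, bond orders sum to 1 (valence 3) → 2 H
  atom 2: aromatic c, 3 neighbours → 0 H
  atom 3: aromatic c, 2 neighbours → 1 H
  atom 4: aromatic c, 3 neighbours → 0 H
  atom 5: aromatic n, 2 neighbours → 0 H
  atom 6: aromatic c, 2 neighbours → 1 H
  atom 7: aromatic c, 2 neighbours → 1 H
  atom 8: C, bond orders sum to 4 (valence 4) → 0 H
  atom 9: O, bond orders sum to 2 (valence 2) → 0 H
  atom 10: O, bond orders sum to 2 (valence 2) → 0 H
  atom 11: C, bond orders sum to 1 (valence 4) → 3 H
Total hydrogens: 8.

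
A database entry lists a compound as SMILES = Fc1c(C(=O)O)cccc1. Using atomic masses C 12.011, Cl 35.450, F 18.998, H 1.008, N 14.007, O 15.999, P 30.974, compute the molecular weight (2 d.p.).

First, the molecular formula is C7H5FO2 (counting implicit H from valence).
  C: 7 × 12.011 = 84.077
  F: 1 × 18.998 = 18.998
  H: 5 × 1.008 = 5.040
  O: 2 × 15.999 = 31.998
Sum: 7×12.011 + 1×18.998 + 5×1.008 + 2×15.999 = 140.113 → 140.11 g/mol.

140.11 g/mol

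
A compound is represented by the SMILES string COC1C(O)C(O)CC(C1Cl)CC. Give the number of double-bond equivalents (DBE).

Molecular formula: C9H17ClO3.
DoU = (2C + 2 + N − H − X) / 2, where X is the halogen count and O/S are ignored.
    = (2·9 + 2 + 0 − 17 − 1) / 2 = 2 / 2 = 1.

1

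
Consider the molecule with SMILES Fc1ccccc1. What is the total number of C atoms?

6

Count every carbon token in the SMILES (each C, including those in ring-closure positions and inside branches).
Carbon count: 6.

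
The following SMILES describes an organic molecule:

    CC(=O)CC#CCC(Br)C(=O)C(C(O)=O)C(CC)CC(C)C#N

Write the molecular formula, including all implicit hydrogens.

C17H22BrNO4

Walk through each heavy atom and fill implicit hydrogens from standard valence (C 4, N 3, O 2, S 2, halogen 1):
  atom 1: C, bond orders sum to 1 (valence 4) → 3 H
  atom 2: C, bond orders sum to 4 (valence 4) → 0 H
  atom 3: O, bond orders sum to 2 (valence 2) → 0 H
  atom 4: C, bond orders sum to 2 (valence 4) → 2 H
  atom 5: C, bond orders sum to 4 (valence 4) → 0 H
  atom 6: C, bond orders sum to 4 (valence 4) → 0 H
  atom 7: C, bond orders sum to 2 (valence 4) → 2 H
  atom 8: C, bond orders sum to 3 (valence 4) → 1 H
  atom 9: Br (halogen, monovalent) → 0 H
  atom 10: C, bond orders sum to 4 (valence 4) → 0 H
  atom 11: O, bond orders sum to 2 (valence 2) → 0 H
  atom 12: C, bond orders sum to 3 (valence 4) → 1 H
  atom 13: C, bond orders sum to 4 (valence 4) → 0 H
  atom 14: O, bond orders sum to 1 (valence 2) → 1 H
  atom 15: O, bond orders sum to 2 (valence 2) → 0 H
  atom 16: C, bond orders sum to 3 (valence 4) → 1 H
  atom 17: C, bond orders sum to 2 (valence 4) → 2 H
  atom 18: C, bond orders sum to 1 (valence 4) → 3 H
  atom 19: C, bond orders sum to 2 (valence 4) → 2 H
  atom 20: C, bond orders sum to 3 (valence 4) → 1 H
  atom 21: C, bond orders sum to 1 (valence 4) → 3 H
  atom 22: C, bond orders sum to 4 (valence 4) → 0 H
  atom 23: N, bond orders sum to 3 (valence 3) → 0 H
Totals → C:17, H:22, Br:1, N:1, O:4.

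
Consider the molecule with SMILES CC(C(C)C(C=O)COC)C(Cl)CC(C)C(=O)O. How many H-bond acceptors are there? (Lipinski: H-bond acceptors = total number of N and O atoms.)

N atoms: 0; O atoms: 4.
Lipinski HBA = 0 + 4 = 4.

4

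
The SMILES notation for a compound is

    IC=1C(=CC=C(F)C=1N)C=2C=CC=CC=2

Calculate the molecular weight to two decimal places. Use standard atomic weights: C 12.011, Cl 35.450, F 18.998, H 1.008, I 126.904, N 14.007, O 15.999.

First, the molecular formula is C12H9FIN (counting implicit H from valence).
  C: 12 × 12.011 = 144.132
  F: 1 × 18.998 = 18.998
  H: 9 × 1.008 = 9.072
  I: 1 × 126.904 = 126.904
  N: 1 × 14.007 = 14.007
Sum: 12×12.011 + 1×18.998 + 9×1.008 + 1×126.904 + 1×14.007 = 313.113 → 313.11 g/mol.

313.11 g/mol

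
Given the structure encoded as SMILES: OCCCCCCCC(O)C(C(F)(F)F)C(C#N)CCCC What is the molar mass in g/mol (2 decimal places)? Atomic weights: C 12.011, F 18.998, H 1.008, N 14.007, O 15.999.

First, the molecular formula is C16H28F3NO2 (counting implicit H from valence).
  C: 16 × 12.011 = 192.176
  F: 3 × 18.998 = 56.994
  H: 28 × 1.008 = 28.224
  N: 1 × 14.007 = 14.007
  O: 2 × 15.999 = 31.998
Sum: 16×12.011 + 3×18.998 + 28×1.008 + 1×14.007 + 2×15.999 = 323.399 → 323.40 g/mol.

323.40 g/mol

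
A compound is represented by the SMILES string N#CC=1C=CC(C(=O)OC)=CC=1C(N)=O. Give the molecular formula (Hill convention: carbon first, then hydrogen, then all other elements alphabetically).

C10H8N2O3

Walk through each heavy atom and fill implicit hydrogens from standard valence (C 4, N 3, O 2, S 2, halogen 1):
  atom 1: N, bond orders sum to 3 (valence 3) → 0 H
  atom 2: C, bond orders sum to 4 (valence 4) → 0 H
  atom 3: C, bond orders sum to 4 (valence 4) → 0 H
  atom 4: C, bond orders sum to 3 (valence 4) → 1 H
  atom 5: C, bond orders sum to 3 (valence 4) → 1 H
  atom 6: C, bond orders sum to 4 (valence 4) → 0 H
  atom 7: C, bond orders sum to 4 (valence 4) → 0 H
  atom 8: O, bond orders sum to 2 (valence 2) → 0 H
  atom 9: O, bond orders sum to 2 (valence 2) → 0 H
  atom 10: C, bond orders sum to 1 (valence 4) → 3 H
  atom 11: C, bond orders sum to 3 (valence 4) → 1 H
  atom 12: C, bond orders sum to 4 (valence 4) → 0 H
  atom 13: C, bond orders sum to 4 (valence 4) → 0 H
  atom 14: N, bond orders sum to 1 (valence 3) → 2 H
  atom 15: O, bond orders sum to 2 (valence 2) → 0 H
Totals → C:10, H:8, N:2, O:3.
In Hill order: C10H8N2O3.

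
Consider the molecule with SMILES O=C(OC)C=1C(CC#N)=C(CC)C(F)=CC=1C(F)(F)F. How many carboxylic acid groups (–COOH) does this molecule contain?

Scan the SMILES for the carboxylic acid motif — none present.
Groups that are present: 1 ester, 1 nitrile.

0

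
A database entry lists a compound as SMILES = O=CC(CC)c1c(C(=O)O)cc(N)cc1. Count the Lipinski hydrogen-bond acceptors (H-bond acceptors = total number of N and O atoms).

N atoms: 1; O atoms: 3.
Lipinski HBA = 1 + 3 = 4.

4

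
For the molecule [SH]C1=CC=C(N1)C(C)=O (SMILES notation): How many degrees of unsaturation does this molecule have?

Degree of unsaturation = (number of rings) + (number of π bonds).
Ring closures in the SMILES: 1.
π bonds: 3 double bonds (each 1 DoU) → 3 DoU from unsaturation.
Total DoU = 1 + 3 = 4.

4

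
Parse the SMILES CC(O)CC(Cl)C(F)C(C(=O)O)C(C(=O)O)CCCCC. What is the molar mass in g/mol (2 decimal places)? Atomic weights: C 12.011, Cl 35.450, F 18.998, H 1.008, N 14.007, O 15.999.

326.79 g/mol

First, the molecular formula is C14H24ClFO5 (counting implicit H from valence).
  C: 14 × 12.011 = 168.154
  Cl: 1 × 35.450 = 35.450
  F: 1 × 18.998 = 18.998
  H: 24 × 1.008 = 24.192
  O: 5 × 15.999 = 79.995
Sum: 14×12.011 + 1×35.450 + 1×18.998 + 24×1.008 + 5×15.999 = 326.789 → 326.79 g/mol.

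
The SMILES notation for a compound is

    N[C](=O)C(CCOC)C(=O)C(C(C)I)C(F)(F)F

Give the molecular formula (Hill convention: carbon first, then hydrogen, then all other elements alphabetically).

Walk through each heavy atom and fill implicit hydrogens from standard valence (C 4, N 3, O 2, S 2, halogen 1):
  atom 1: N, bond orders sum to 1 (valence 3) → 2 H
  atom 2: C with explicit H count 0
  atom 3: O, bond orders sum to 2 (valence 2) → 0 H
  atom 4: C, bond orders sum to 3 (valence 4) → 1 H
  atom 5: C, bond orders sum to 2 (valence 4) → 2 H
  atom 6: C, bond orders sum to 2 (valence 4) → 2 H
  atom 7: O, bond orders sum to 2 (valence 2) → 0 H
  atom 8: C, bond orders sum to 1 (valence 4) → 3 H
  atom 9: C, bond orders sum to 4 (valence 4) → 0 H
  atom 10: O, bond orders sum to 2 (valence 2) → 0 H
  atom 11: C, bond orders sum to 3 (valence 4) → 1 H
  atom 12: C, bond orders sum to 3 (valence 4) → 1 H
  atom 13: C, bond orders sum to 1 (valence 4) → 3 H
  atom 14: I (halogen, monovalent) → 0 H
  atom 15: C, bond orders sum to 4 (valence 4) → 0 H
  atom 16: F (halogen, monovalent) → 0 H
  atom 17: F (halogen, monovalent) → 0 H
  atom 18: F (halogen, monovalent) → 0 H
Totals → C:10, H:15, F:3, I:1, N:1, O:3.

C10H15F3INO3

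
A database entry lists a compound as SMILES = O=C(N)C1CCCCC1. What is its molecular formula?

C7H13NO

Walk through each heavy atom and fill implicit hydrogens from standard valence (C 4, N 3, O 2, S 2, halogen 1):
  atom 1: O, bond orders sum to 2 (valence 2) → 0 H
  atom 2: C, bond orders sum to 4 (valence 4) → 0 H
  atom 3: N, bond orders sum to 1 (valence 3) → 2 H
  atom 4: C, bond orders sum to 3 (valence 4) → 1 H
  atom 5: C, bond orders sum to 2 (valence 4) → 2 H
  atom 6: C, bond orders sum to 2 (valence 4) → 2 H
  atom 7: C, bond orders sum to 2 (valence 4) → 2 H
  atom 8: C, bond orders sum to 2 (valence 4) → 2 H
  atom 9: C, bond orders sum to 2 (valence 4) → 2 H
Totals → C:7, H:13, N:1, O:1.
In Hill order: C7H13NO.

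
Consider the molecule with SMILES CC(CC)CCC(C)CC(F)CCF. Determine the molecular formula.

Walk through each heavy atom and fill implicit hydrogens from standard valence (C 4, N 3, O 2, S 2, halogen 1):
  atom 1: C, bond orders sum to 1 (valence 4) → 3 H
  atom 2: C, bond orders sum to 3 (valence 4) → 1 H
  atom 3: C, bond orders sum to 2 (valence 4) → 2 H
  atom 4: C, bond orders sum to 1 (valence 4) → 3 H
  atom 5: C, bond orders sum to 2 (valence 4) → 2 H
  atom 6: C, bond orders sum to 2 (valence 4) → 2 H
  atom 7: C, bond orders sum to 3 (valence 4) → 1 H
  atom 8: C, bond orders sum to 1 (valence 4) → 3 H
  atom 9: C, bond orders sum to 2 (valence 4) → 2 H
  atom 10: C, bond orders sum to 3 (valence 4) → 1 H
  atom 11: F (halogen, monovalent) → 0 H
  atom 12: C, bond orders sum to 2 (valence 4) → 2 H
  atom 13: C, bond orders sum to 2 (valence 4) → 2 H
  atom 14: F (halogen, monovalent) → 0 H
Totals → C:12, H:24, F:2.

C12H24F2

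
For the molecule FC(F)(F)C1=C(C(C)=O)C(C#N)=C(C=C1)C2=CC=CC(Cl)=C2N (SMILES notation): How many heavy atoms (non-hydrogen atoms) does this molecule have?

23

Every atom symbol written in the SMILES (organic subset) is one heavy atom; implicit H are not written.
Heavy atoms by element → C:16, Cl:1, F:3, N:2, O:1.
Total: 23.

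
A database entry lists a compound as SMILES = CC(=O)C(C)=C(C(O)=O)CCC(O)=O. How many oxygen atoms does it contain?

5

Scan the SMILES for O atoms (remember two-letter symbols like Cl and Br are single atoms).
Oxygen count: 5.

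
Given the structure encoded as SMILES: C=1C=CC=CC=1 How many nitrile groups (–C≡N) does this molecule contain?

Scan the SMILES for the nitrile motif — none present.

0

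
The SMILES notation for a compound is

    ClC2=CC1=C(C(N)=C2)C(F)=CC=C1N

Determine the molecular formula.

Walk through each heavy atom and fill implicit hydrogens from standard valence (C 4, N 3, O 2, S 2, halogen 1):
  atom 1: Cl (halogen, monovalent) → 0 H
  atom 2: C, bond orders sum to 4 (valence 4) → 0 H
  atom 3: C, bond orders sum to 3 (valence 4) → 1 H
  atom 4: C, bond orders sum to 4 (valence 4) → 0 H
  atom 5: C, bond orders sum to 4 (valence 4) → 0 H
  atom 6: C, bond orders sum to 4 (valence 4) → 0 H
  atom 7: N, bond orders sum to 1 (valence 3) → 2 H
  atom 8: C, bond orders sum to 3 (valence 4) → 1 H
  atom 9: C, bond orders sum to 4 (valence 4) → 0 H
  atom 10: F (halogen, monovalent) → 0 H
  atom 11: C, bond orders sum to 3 (valence 4) → 1 H
  atom 12: C, bond orders sum to 3 (valence 4) → 1 H
  atom 13: C, bond orders sum to 4 (valence 4) → 0 H
  atom 14: N, bond orders sum to 1 (valence 3) → 2 H
Totals → C:10, H:8, Cl:1, F:1, N:2.
In Hill order: C10H8ClFN2.

C10H8ClFN2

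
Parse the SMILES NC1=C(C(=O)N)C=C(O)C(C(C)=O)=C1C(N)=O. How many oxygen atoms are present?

4

Scan the SMILES for O atoms (remember two-letter symbols like Cl and Br are single atoms).
Oxygen count: 4.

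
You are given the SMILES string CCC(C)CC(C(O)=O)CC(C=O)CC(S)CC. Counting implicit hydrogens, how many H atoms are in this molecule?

Walk through each heavy atom and fill implicit hydrogens from standard valence (C 4, N 3, O 2, S 2, halogen 1):
  atom 1: C, bond orders sum to 1 (valence 4) → 3 H
  atom 2: C, bond orders sum to 2 (valence 4) → 2 H
  atom 3: C, bond orders sum to 3 (valence 4) → 1 H
  atom 4: C, bond orders sum to 1 (valence 4) → 3 H
  atom 5: C, bond orders sum to 2 (valence 4) → 2 H
  atom 6: C, bond orders sum to 3 (valence 4) → 1 H
  atom 7: C, bond orders sum to 4 (valence 4) → 0 H
  atom 8: O, bond orders sum to 1 (valence 2) → 1 H
  atom 9: O, bond orders sum to 2 (valence 2) → 0 H
  atom 10: C, bond orders sum to 2 (valence 4) → 2 H
  atom 11: C, bond orders sum to 3 (valence 4) → 1 H
  atom 12: C, bond orders sum to 3 (valence 4) → 1 H
  atom 13: O, bond orders sum to 2 (valence 2) → 0 H
  atom 14: C, bond orders sum to 2 (valence 4) → 2 H
  atom 15: C, bond orders sum to 3 (valence 4) → 1 H
  atom 16: S, bond orders sum to 1 (valence 2) → 1 H
  atom 17: C, bond orders sum to 2 (valence 4) → 2 H
  atom 18: C, bond orders sum to 1 (valence 4) → 3 H
Total hydrogens: 26.

26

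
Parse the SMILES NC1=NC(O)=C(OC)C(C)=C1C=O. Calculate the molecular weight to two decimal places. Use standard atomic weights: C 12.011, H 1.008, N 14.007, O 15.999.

First, the molecular formula is C8H10N2O3 (counting implicit H from valence).
  C: 8 × 12.011 = 96.088
  H: 10 × 1.008 = 10.080
  N: 2 × 14.007 = 28.014
  O: 3 × 15.999 = 47.997
Sum: 8×12.011 + 10×1.008 + 2×14.007 + 3×15.999 = 182.179 → 182.18 g/mol.

182.18 g/mol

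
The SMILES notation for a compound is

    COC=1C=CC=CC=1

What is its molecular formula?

C7H8O

Walk through each heavy atom and fill implicit hydrogens from standard valence (C 4, N 3, O 2, S 2, halogen 1):
  atom 1: C, bond orders sum to 1 (valence 4) → 3 H
  atom 2: O, bond orders sum to 2 (valence 2) → 0 H
  atom 3: C, bond orders sum to 4 (valence 4) → 0 H
  atom 4: C, bond orders sum to 3 (valence 4) → 1 H
  atom 5: C, bond orders sum to 3 (valence 4) → 1 H
  atom 6: C, bond orders sum to 3 (valence 4) → 1 H
  atom 7: C, bond orders sum to 3 (valence 4) → 1 H
  atom 8: C, bond orders sum to 3 (valence 4) → 1 H
Totals → C:7, H:8, O:1.
In Hill order: C7H8O.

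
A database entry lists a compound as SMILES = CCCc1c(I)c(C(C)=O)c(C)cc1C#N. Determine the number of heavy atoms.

Every atom symbol written in the SMILES (organic subset) is one heavy atom; implicit H are not written.
Heavy atoms by element → C:13, I:1, N:1, O:1.
Total: 16.

16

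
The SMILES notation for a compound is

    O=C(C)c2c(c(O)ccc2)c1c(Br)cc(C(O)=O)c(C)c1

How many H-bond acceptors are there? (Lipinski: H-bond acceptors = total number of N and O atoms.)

4

N atoms: 0; O atoms: 4.
Lipinski HBA = 0 + 4 = 4.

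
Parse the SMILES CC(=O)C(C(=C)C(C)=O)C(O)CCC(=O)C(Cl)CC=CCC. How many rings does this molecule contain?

In SMILES, each pair of matching ring-closure digits denotes one ring-closing bond; the number of such bonds equals the number of independent rings.
Ring-closure bonds here: 0.

0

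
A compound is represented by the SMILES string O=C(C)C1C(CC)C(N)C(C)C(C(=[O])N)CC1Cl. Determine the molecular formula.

C13H23ClN2O2

Walk through each heavy atom and fill implicit hydrogens from standard valence (C 4, N 3, O 2, S 2, halogen 1):
  atom 1: O, bond orders sum to 2 (valence 2) → 0 H
  atom 2: C, bond orders sum to 4 (valence 4) → 0 H
  atom 3: C, bond orders sum to 1 (valence 4) → 3 H
  atom 4: C, bond orders sum to 3 (valence 4) → 1 H
  atom 5: C, bond orders sum to 3 (valence 4) → 1 H
  atom 6: C, bond orders sum to 2 (valence 4) → 2 H
  atom 7: C, bond orders sum to 1 (valence 4) → 3 H
  atom 8: C, bond orders sum to 3 (valence 4) → 1 H
  atom 9: N, bond orders sum to 1 (valence 3) → 2 H
  atom 10: C, bond orders sum to 3 (valence 4) → 1 H
  atom 11: C, bond orders sum to 1 (valence 4) → 3 H
  atom 12: C, bond orders sum to 3 (valence 4) → 1 H
  atom 13: C, bond orders sum to 4 (valence 4) → 0 H
  atom 14: O with explicit H count 0
  atom 15: N, bond orders sum to 1 (valence 3) → 2 H
  atom 16: C, bond orders sum to 2 (valence 4) → 2 H
  atom 17: C, bond orders sum to 3 (valence 4) → 1 H
  atom 18: Cl (halogen, monovalent) → 0 H
Totals → C:13, H:23, Cl:1, N:2, O:2.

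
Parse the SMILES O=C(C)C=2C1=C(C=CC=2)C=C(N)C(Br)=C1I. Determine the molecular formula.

Walk through each heavy atom and fill implicit hydrogens from standard valence (C 4, N 3, O 2, S 2, halogen 1):
  atom 1: O, bond orders sum to 2 (valence 2) → 0 H
  atom 2: C, bond orders sum to 4 (valence 4) → 0 H
  atom 3: C, bond orders sum to 1 (valence 4) → 3 H
  atom 4: C, bond orders sum to 4 (valence 4) → 0 H
  atom 5: C, bond orders sum to 4 (valence 4) → 0 H
  atom 6: C, bond orders sum to 4 (valence 4) → 0 H
  atom 7: C, bond orders sum to 3 (valence 4) → 1 H
  atom 8: C, bond orders sum to 3 (valence 4) → 1 H
  atom 9: C, bond orders sum to 3 (valence 4) → 1 H
  atom 10: C, bond orders sum to 3 (valence 4) → 1 H
  atom 11: C, bond orders sum to 4 (valence 4) → 0 H
  atom 12: N, bond orders sum to 1 (valence 3) → 2 H
  atom 13: C, bond orders sum to 4 (valence 4) → 0 H
  atom 14: Br (halogen, monovalent) → 0 H
  atom 15: C, bond orders sum to 4 (valence 4) → 0 H
  atom 16: I (halogen, monovalent) → 0 H
Totals → C:12, H:9, Br:1, I:1, N:1, O:1.
In Hill order: C12H9BrINO.

C12H9BrINO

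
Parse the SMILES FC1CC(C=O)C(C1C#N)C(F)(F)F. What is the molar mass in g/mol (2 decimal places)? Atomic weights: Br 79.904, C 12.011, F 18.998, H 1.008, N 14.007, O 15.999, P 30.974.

209.14 g/mol

First, the molecular formula is C8H7F4NO (counting implicit H from valence).
  C: 8 × 12.011 = 96.088
  F: 4 × 18.998 = 75.992
  H: 7 × 1.008 = 7.056
  N: 1 × 14.007 = 14.007
  O: 1 × 15.999 = 15.999
Sum: 8×12.011 + 4×18.998 + 7×1.008 + 1×14.007 + 1×15.999 = 209.142 → 209.14 g/mol.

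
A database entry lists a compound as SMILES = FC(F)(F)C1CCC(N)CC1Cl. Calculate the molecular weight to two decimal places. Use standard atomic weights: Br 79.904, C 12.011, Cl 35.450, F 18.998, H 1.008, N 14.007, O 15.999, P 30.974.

201.62 g/mol

First, the molecular formula is C7H11ClF3N (counting implicit H from valence).
  C: 7 × 12.011 = 84.077
  Cl: 1 × 35.450 = 35.450
  F: 3 × 18.998 = 56.994
  H: 11 × 1.008 = 11.088
  N: 1 × 14.007 = 14.007
Sum: 7×12.011 + 1×35.450 + 3×18.998 + 11×1.008 + 1×14.007 = 201.616 → 201.62 g/mol.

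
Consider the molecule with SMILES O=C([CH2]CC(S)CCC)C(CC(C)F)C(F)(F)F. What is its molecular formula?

Walk through each heavy atom and fill implicit hydrogens from standard valence (C 4, N 3, O 2, S 2, halogen 1):
  atom 1: O, bond orders sum to 2 (valence 2) → 0 H
  atom 2: C, bond orders sum to 4 (valence 4) → 0 H
  atom 3: C with explicit H count 2
  atom 4: C, bond orders sum to 2 (valence 4) → 2 H
  atom 5: C, bond orders sum to 3 (valence 4) → 1 H
  atom 6: S, bond orders sum to 1 (valence 2) → 1 H
  atom 7: C, bond orders sum to 2 (valence 4) → 2 H
  atom 8: C, bond orders sum to 2 (valence 4) → 2 H
  atom 9: C, bond orders sum to 1 (valence 4) → 3 H
  atom 10: C, bond orders sum to 3 (valence 4) → 1 H
  atom 11: C, bond orders sum to 2 (valence 4) → 2 H
  atom 12: C, bond orders sum to 3 (valence 4) → 1 H
  atom 13: C, bond orders sum to 1 (valence 4) → 3 H
  atom 14: F (halogen, monovalent) → 0 H
  atom 15: C, bond orders sum to 4 (valence 4) → 0 H
  atom 16: F (halogen, monovalent) → 0 H
  atom 17: F (halogen, monovalent) → 0 H
  atom 18: F (halogen, monovalent) → 0 H
Totals → C:12, H:20, F:4, O:1, S:1.

C12H20F4OS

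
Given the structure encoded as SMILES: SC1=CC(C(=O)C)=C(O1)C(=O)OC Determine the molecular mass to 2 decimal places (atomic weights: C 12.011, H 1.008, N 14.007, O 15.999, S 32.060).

200.21 g/mol

First, the molecular formula is C8H8O4S (counting implicit H from valence).
  C: 8 × 12.011 = 96.088
  H: 8 × 1.008 = 8.064
  O: 4 × 15.999 = 63.996
  S: 1 × 32.060 = 32.060
Sum: 8×12.011 + 8×1.008 + 4×15.999 + 1×32.060 = 200.208 → 200.21 g/mol.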